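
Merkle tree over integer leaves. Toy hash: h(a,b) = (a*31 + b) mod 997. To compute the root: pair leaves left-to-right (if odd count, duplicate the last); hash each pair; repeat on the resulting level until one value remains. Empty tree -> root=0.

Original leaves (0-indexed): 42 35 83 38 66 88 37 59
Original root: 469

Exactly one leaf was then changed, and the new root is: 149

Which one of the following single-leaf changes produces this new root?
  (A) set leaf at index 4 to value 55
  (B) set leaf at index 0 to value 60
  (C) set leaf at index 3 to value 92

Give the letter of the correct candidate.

Original leaves: [42, 35, 83, 38, 66, 88, 37, 59]
Target new root: 149
Try each candidate change and compute the resulting root:
Candidate A: set leaf[4] = 55 -> leaves = [42, 35, 83, 38, 55, 88, 37, 59]
  L0: [42, 35, 83, 38, 55, 88, 37, 59]
  L1: h(42,35)=(42*31+35)%997=340 h(83,38)=(83*31+38)%997=617 h(55,88)=(55*31+88)%997=796 h(37,59)=(37*31+59)%997=209 -> [340, 617, 796, 209]
  L2: h(340,617)=(340*31+617)%997=190 h(796,209)=(796*31+209)%997=957 -> [190, 957]
  L3: h(190,957)=(190*31+957)%997=865 -> [865]
  root = 865 != target 149
Candidate B: set leaf[0] = 60 -> leaves = [60, 35, 83, 38, 66, 88, 37, 59]
  L0: [60, 35, 83, 38, 66, 88, 37, 59]
  L1: h(60,35)=(60*31+35)%997=898 h(83,38)=(83*31+38)%997=617 h(66,88)=(66*31+88)%997=140 h(37,59)=(37*31+59)%997=209 -> [898, 617, 140, 209]
  L2: h(898,617)=(898*31+617)%997=539 h(140,209)=(140*31+209)%997=561 -> [539, 561]
  L3: h(539,561)=(539*31+561)%997=321 -> [321]
  root = 321 != target 149
Candidate C: set leaf[3] = 92 -> leaves = [42, 35, 83, 92, 66, 88, 37, 59]
  L0: [42, 35, 83, 92, 66, 88, 37, 59]
  L1: h(42,35)=(42*31+35)%997=340 h(83,92)=(83*31+92)%997=671 h(66,88)=(66*31+88)%997=140 h(37,59)=(37*31+59)%997=209 -> [340, 671, 140, 209]
  L2: h(340,671)=(340*31+671)%997=244 h(140,209)=(140*31+209)%997=561 -> [244, 561]
  L3: h(244,561)=(244*31+561)%997=149 -> [149]
  root = 149 == target 149  ** MATCH **
Candidate C produces the target root.

Answer: C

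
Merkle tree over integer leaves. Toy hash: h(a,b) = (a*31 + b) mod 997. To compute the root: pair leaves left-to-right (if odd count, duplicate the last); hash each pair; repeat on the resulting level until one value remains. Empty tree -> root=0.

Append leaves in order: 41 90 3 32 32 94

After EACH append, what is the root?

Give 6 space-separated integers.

After append 41 (leaves=[41]):
  L0: [41]
  root=41
After append 90 (leaves=[41, 90]):
  L0: [41, 90]
  L1: h(41,90)=(41*31+90)%997=364 -> [364]
  root=364
After append 3 (leaves=[41, 90, 3]):
  L0: [41, 90, 3]
  L1: h(41,90)=(41*31+90)%997=364 h(3,3)=(3*31+3)%997=96 -> [364, 96]
  L2: h(364,96)=(364*31+96)%997=413 -> [413]
  root=413
After append 32 (leaves=[41, 90, 3, 32]):
  L0: [41, 90, 3, 32]
  L1: h(41,90)=(41*31+90)%997=364 h(3,32)=(3*31+32)%997=125 -> [364, 125]
  L2: h(364,125)=(364*31+125)%997=442 -> [442]
  root=442
After append 32 (leaves=[41, 90, 3, 32, 32]):
  L0: [41, 90, 3, 32, 32]
  L1: h(41,90)=(41*31+90)%997=364 h(3,32)=(3*31+32)%997=125 h(32,32)=(32*31+32)%997=27 -> [364, 125, 27]
  L2: h(364,125)=(364*31+125)%997=442 h(27,27)=(27*31+27)%997=864 -> [442, 864]
  L3: h(442,864)=(442*31+864)%997=608 -> [608]
  root=608
After append 94 (leaves=[41, 90, 3, 32, 32, 94]):
  L0: [41, 90, 3, 32, 32, 94]
  L1: h(41,90)=(41*31+90)%997=364 h(3,32)=(3*31+32)%997=125 h(32,94)=(32*31+94)%997=89 -> [364, 125, 89]
  L2: h(364,125)=(364*31+125)%997=442 h(89,89)=(89*31+89)%997=854 -> [442, 854]
  L3: h(442,854)=(442*31+854)%997=598 -> [598]
  root=598

Answer: 41 364 413 442 608 598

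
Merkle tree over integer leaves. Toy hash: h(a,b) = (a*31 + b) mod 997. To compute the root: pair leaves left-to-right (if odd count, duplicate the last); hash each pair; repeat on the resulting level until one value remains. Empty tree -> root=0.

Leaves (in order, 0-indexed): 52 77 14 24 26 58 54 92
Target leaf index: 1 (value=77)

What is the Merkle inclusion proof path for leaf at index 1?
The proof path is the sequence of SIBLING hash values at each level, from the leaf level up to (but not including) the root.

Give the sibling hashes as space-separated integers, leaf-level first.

L0 (leaves): [52, 77, 14, 24, 26, 58, 54, 92], target index=1
L1: h(52,77)=(52*31+77)%997=692 [pair 0] h(14,24)=(14*31+24)%997=458 [pair 1] h(26,58)=(26*31+58)%997=864 [pair 2] h(54,92)=(54*31+92)%997=769 [pair 3] -> [692, 458, 864, 769]
  Sibling for proof at L0: 52
L2: h(692,458)=(692*31+458)%997=973 [pair 0] h(864,769)=(864*31+769)%997=634 [pair 1] -> [973, 634]
  Sibling for proof at L1: 458
L3: h(973,634)=(973*31+634)%997=887 [pair 0] -> [887]
  Sibling for proof at L2: 634
Root: 887
Proof path (sibling hashes from leaf to root): [52, 458, 634]

Answer: 52 458 634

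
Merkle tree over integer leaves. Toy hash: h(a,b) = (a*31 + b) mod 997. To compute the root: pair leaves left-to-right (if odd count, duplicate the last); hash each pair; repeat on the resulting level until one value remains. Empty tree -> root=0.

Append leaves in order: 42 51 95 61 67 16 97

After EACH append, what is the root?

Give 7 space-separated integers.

After append 42 (leaves=[42]):
  L0: [42]
  root=42
After append 51 (leaves=[42, 51]):
  L0: [42, 51]
  L1: h(42,51)=(42*31+51)%997=356 -> [356]
  root=356
After append 95 (leaves=[42, 51, 95]):
  L0: [42, 51, 95]
  L1: h(42,51)=(42*31+51)%997=356 h(95,95)=(95*31+95)%997=49 -> [356, 49]
  L2: h(356,49)=(356*31+49)%997=118 -> [118]
  root=118
After append 61 (leaves=[42, 51, 95, 61]):
  L0: [42, 51, 95, 61]
  L1: h(42,51)=(42*31+51)%997=356 h(95,61)=(95*31+61)%997=15 -> [356, 15]
  L2: h(356,15)=(356*31+15)%997=84 -> [84]
  root=84
After append 67 (leaves=[42, 51, 95, 61, 67]):
  L0: [42, 51, 95, 61, 67]
  L1: h(42,51)=(42*31+51)%997=356 h(95,61)=(95*31+61)%997=15 h(67,67)=(67*31+67)%997=150 -> [356, 15, 150]
  L2: h(356,15)=(356*31+15)%997=84 h(150,150)=(150*31+150)%997=812 -> [84, 812]
  L3: h(84,812)=(84*31+812)%997=425 -> [425]
  root=425
After append 16 (leaves=[42, 51, 95, 61, 67, 16]):
  L0: [42, 51, 95, 61, 67, 16]
  L1: h(42,51)=(42*31+51)%997=356 h(95,61)=(95*31+61)%997=15 h(67,16)=(67*31+16)%997=99 -> [356, 15, 99]
  L2: h(356,15)=(356*31+15)%997=84 h(99,99)=(99*31+99)%997=177 -> [84, 177]
  L3: h(84,177)=(84*31+177)%997=787 -> [787]
  root=787
After append 97 (leaves=[42, 51, 95, 61, 67, 16, 97]):
  L0: [42, 51, 95, 61, 67, 16, 97]
  L1: h(42,51)=(42*31+51)%997=356 h(95,61)=(95*31+61)%997=15 h(67,16)=(67*31+16)%997=99 h(97,97)=(97*31+97)%997=113 -> [356, 15, 99, 113]
  L2: h(356,15)=(356*31+15)%997=84 h(99,113)=(99*31+113)%997=191 -> [84, 191]
  L3: h(84,191)=(84*31+191)%997=801 -> [801]
  root=801

Answer: 42 356 118 84 425 787 801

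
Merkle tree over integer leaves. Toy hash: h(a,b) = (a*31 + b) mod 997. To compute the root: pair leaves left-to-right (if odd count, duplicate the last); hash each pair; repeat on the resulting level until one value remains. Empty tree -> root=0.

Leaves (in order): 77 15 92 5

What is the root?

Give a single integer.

Answer: 550

Derivation:
L0: [77, 15, 92, 5]
L1: h(77,15)=(77*31+15)%997=408 h(92,5)=(92*31+5)%997=863 -> [408, 863]
L2: h(408,863)=(408*31+863)%997=550 -> [550]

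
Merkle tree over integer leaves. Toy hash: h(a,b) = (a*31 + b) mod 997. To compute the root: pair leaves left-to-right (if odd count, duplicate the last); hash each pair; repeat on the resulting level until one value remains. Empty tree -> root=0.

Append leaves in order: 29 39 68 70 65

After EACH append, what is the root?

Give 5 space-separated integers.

After append 29 (leaves=[29]):
  L0: [29]
  root=29
After append 39 (leaves=[29, 39]):
  L0: [29, 39]
  L1: h(29,39)=(29*31+39)%997=938 -> [938]
  root=938
After append 68 (leaves=[29, 39, 68]):
  L0: [29, 39, 68]
  L1: h(29,39)=(29*31+39)%997=938 h(68,68)=(68*31+68)%997=182 -> [938, 182]
  L2: h(938,182)=(938*31+182)%997=347 -> [347]
  root=347
After append 70 (leaves=[29, 39, 68, 70]):
  L0: [29, 39, 68, 70]
  L1: h(29,39)=(29*31+39)%997=938 h(68,70)=(68*31+70)%997=184 -> [938, 184]
  L2: h(938,184)=(938*31+184)%997=349 -> [349]
  root=349
After append 65 (leaves=[29, 39, 68, 70, 65]):
  L0: [29, 39, 68, 70, 65]
  L1: h(29,39)=(29*31+39)%997=938 h(68,70)=(68*31+70)%997=184 h(65,65)=(65*31+65)%997=86 -> [938, 184, 86]
  L2: h(938,184)=(938*31+184)%997=349 h(86,86)=(86*31+86)%997=758 -> [349, 758]
  L3: h(349,758)=(349*31+758)%997=610 -> [610]
  root=610

Answer: 29 938 347 349 610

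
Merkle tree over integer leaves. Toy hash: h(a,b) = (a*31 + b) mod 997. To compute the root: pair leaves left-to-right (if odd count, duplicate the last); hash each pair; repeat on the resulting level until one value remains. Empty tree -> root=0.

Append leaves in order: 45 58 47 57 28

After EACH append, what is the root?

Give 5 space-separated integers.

After append 45 (leaves=[45]):
  L0: [45]
  root=45
After append 58 (leaves=[45, 58]):
  L0: [45, 58]
  L1: h(45,58)=(45*31+58)%997=456 -> [456]
  root=456
After append 47 (leaves=[45, 58, 47]):
  L0: [45, 58, 47]
  L1: h(45,58)=(45*31+58)%997=456 h(47,47)=(47*31+47)%997=507 -> [456, 507]
  L2: h(456,507)=(456*31+507)%997=685 -> [685]
  root=685
After append 57 (leaves=[45, 58, 47, 57]):
  L0: [45, 58, 47, 57]
  L1: h(45,58)=(45*31+58)%997=456 h(47,57)=(47*31+57)%997=517 -> [456, 517]
  L2: h(456,517)=(456*31+517)%997=695 -> [695]
  root=695
After append 28 (leaves=[45, 58, 47, 57, 28]):
  L0: [45, 58, 47, 57, 28]
  L1: h(45,58)=(45*31+58)%997=456 h(47,57)=(47*31+57)%997=517 h(28,28)=(28*31+28)%997=896 -> [456, 517, 896]
  L2: h(456,517)=(456*31+517)%997=695 h(896,896)=(896*31+896)%997=756 -> [695, 756]
  L3: h(695,756)=(695*31+756)%997=367 -> [367]
  root=367

Answer: 45 456 685 695 367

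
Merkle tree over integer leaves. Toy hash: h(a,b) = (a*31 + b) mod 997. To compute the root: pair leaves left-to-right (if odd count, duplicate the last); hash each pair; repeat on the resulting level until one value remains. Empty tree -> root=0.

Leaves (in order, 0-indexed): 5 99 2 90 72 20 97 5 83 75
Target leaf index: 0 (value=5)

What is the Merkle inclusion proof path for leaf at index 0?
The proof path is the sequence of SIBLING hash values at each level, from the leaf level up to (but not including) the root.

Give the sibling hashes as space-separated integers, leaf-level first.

L0 (leaves): [5, 99, 2, 90, 72, 20, 97, 5, 83, 75], target index=0
L1: h(5,99)=(5*31+99)%997=254 [pair 0] h(2,90)=(2*31+90)%997=152 [pair 1] h(72,20)=(72*31+20)%997=258 [pair 2] h(97,5)=(97*31+5)%997=21 [pair 3] h(83,75)=(83*31+75)%997=654 [pair 4] -> [254, 152, 258, 21, 654]
  Sibling for proof at L0: 99
L2: h(254,152)=(254*31+152)%997=50 [pair 0] h(258,21)=(258*31+21)%997=43 [pair 1] h(654,654)=(654*31+654)%997=988 [pair 2] -> [50, 43, 988]
  Sibling for proof at L1: 152
L3: h(50,43)=(50*31+43)%997=596 [pair 0] h(988,988)=(988*31+988)%997=709 [pair 1] -> [596, 709]
  Sibling for proof at L2: 43
L4: h(596,709)=(596*31+709)%997=242 [pair 0] -> [242]
  Sibling for proof at L3: 709
Root: 242
Proof path (sibling hashes from leaf to root): [99, 152, 43, 709]

Answer: 99 152 43 709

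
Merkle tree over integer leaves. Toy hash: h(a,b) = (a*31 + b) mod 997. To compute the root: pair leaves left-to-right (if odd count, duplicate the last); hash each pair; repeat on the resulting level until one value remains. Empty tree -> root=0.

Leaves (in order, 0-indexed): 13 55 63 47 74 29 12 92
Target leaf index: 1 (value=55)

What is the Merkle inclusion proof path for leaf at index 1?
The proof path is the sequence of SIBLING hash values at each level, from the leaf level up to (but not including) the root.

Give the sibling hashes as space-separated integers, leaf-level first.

Answer: 13 6 693

Derivation:
L0 (leaves): [13, 55, 63, 47, 74, 29, 12, 92], target index=1
L1: h(13,55)=(13*31+55)%997=458 [pair 0] h(63,47)=(63*31+47)%997=6 [pair 1] h(74,29)=(74*31+29)%997=329 [pair 2] h(12,92)=(12*31+92)%997=464 [pair 3] -> [458, 6, 329, 464]
  Sibling for proof at L0: 13
L2: h(458,6)=(458*31+6)%997=246 [pair 0] h(329,464)=(329*31+464)%997=693 [pair 1] -> [246, 693]
  Sibling for proof at L1: 6
L3: h(246,693)=(246*31+693)%997=343 [pair 0] -> [343]
  Sibling for proof at L2: 693
Root: 343
Proof path (sibling hashes from leaf to root): [13, 6, 693]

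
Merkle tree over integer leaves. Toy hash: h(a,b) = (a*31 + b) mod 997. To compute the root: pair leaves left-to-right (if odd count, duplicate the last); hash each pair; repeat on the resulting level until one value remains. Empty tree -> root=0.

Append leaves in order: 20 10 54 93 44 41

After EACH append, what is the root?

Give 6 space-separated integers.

After append 20 (leaves=[20]):
  L0: [20]
  root=20
After append 10 (leaves=[20, 10]):
  L0: [20, 10]
  L1: h(20,10)=(20*31+10)%997=630 -> [630]
  root=630
After append 54 (leaves=[20, 10, 54]):
  L0: [20, 10, 54]
  L1: h(20,10)=(20*31+10)%997=630 h(54,54)=(54*31+54)%997=731 -> [630, 731]
  L2: h(630,731)=(630*31+731)%997=321 -> [321]
  root=321
After append 93 (leaves=[20, 10, 54, 93]):
  L0: [20, 10, 54, 93]
  L1: h(20,10)=(20*31+10)%997=630 h(54,93)=(54*31+93)%997=770 -> [630, 770]
  L2: h(630,770)=(630*31+770)%997=360 -> [360]
  root=360
After append 44 (leaves=[20, 10, 54, 93, 44]):
  L0: [20, 10, 54, 93, 44]
  L1: h(20,10)=(20*31+10)%997=630 h(54,93)=(54*31+93)%997=770 h(44,44)=(44*31+44)%997=411 -> [630, 770, 411]
  L2: h(630,770)=(630*31+770)%997=360 h(411,411)=(411*31+411)%997=191 -> [360, 191]
  L3: h(360,191)=(360*31+191)%997=384 -> [384]
  root=384
After append 41 (leaves=[20, 10, 54, 93, 44, 41]):
  L0: [20, 10, 54, 93, 44, 41]
  L1: h(20,10)=(20*31+10)%997=630 h(54,93)=(54*31+93)%997=770 h(44,41)=(44*31+41)%997=408 -> [630, 770, 408]
  L2: h(630,770)=(630*31+770)%997=360 h(408,408)=(408*31+408)%997=95 -> [360, 95]
  L3: h(360,95)=(360*31+95)%997=288 -> [288]
  root=288

Answer: 20 630 321 360 384 288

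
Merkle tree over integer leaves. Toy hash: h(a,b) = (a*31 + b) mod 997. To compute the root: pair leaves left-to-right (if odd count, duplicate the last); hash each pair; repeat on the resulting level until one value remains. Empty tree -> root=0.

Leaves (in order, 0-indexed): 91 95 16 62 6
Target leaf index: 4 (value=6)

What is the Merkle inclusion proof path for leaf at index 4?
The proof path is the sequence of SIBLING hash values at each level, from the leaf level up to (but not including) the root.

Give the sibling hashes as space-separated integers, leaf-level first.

Answer: 6 192 227

Derivation:
L0 (leaves): [91, 95, 16, 62, 6], target index=4
L1: h(91,95)=(91*31+95)%997=922 [pair 0] h(16,62)=(16*31+62)%997=558 [pair 1] h(6,6)=(6*31+6)%997=192 [pair 2] -> [922, 558, 192]
  Sibling for proof at L0: 6
L2: h(922,558)=(922*31+558)%997=227 [pair 0] h(192,192)=(192*31+192)%997=162 [pair 1] -> [227, 162]
  Sibling for proof at L1: 192
L3: h(227,162)=(227*31+162)%997=220 [pair 0] -> [220]
  Sibling for proof at L2: 227
Root: 220
Proof path (sibling hashes from leaf to root): [6, 192, 227]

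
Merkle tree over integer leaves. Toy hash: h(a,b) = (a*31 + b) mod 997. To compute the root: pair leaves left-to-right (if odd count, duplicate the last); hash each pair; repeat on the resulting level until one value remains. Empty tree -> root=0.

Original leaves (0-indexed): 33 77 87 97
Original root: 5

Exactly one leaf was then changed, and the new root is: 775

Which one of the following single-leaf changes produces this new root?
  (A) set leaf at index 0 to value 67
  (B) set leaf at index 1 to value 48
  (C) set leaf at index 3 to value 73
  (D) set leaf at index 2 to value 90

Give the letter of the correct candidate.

Answer: A

Derivation:
Original leaves: [33, 77, 87, 97]
Target new root: 775
Try each candidate change and compute the resulting root:
Candidate A: set leaf[0] = 67 -> leaves = [67, 77, 87, 97]
  L0: [67, 77, 87, 97]
  L1: h(67,77)=(67*31+77)%997=160 h(87,97)=(87*31+97)%997=800 -> [160, 800]
  L2: h(160,800)=(160*31+800)%997=775 -> [775]
  root = 775 == target 775  ** MATCH **
Candidate B: set leaf[1] = 48 -> leaves = [33, 48, 87, 97]
  L0: [33, 48, 87, 97]
  L1: h(33,48)=(33*31+48)%997=74 h(87,97)=(87*31+97)%997=800 -> [74, 800]
  L2: h(74,800)=(74*31+800)%997=103 -> [103]
  root = 103 != target 775
Candidate C: set leaf[3] = 73 -> leaves = [33, 77, 87, 73]
  L0: [33, 77, 87, 73]
  L1: h(33,77)=(33*31+77)%997=103 h(87,73)=(87*31+73)%997=776 -> [103, 776]
  L2: h(103,776)=(103*31+776)%997=978 -> [978]
  root = 978 != target 775
Candidate D: set leaf[2] = 90 -> leaves = [33, 77, 90, 97]
  L0: [33, 77, 90, 97]
  L1: h(33,77)=(33*31+77)%997=103 h(90,97)=(90*31+97)%997=893 -> [103, 893]
  L2: h(103,893)=(103*31+893)%997=98 -> [98]
  root = 98 != target 775
Candidate A produces the target root.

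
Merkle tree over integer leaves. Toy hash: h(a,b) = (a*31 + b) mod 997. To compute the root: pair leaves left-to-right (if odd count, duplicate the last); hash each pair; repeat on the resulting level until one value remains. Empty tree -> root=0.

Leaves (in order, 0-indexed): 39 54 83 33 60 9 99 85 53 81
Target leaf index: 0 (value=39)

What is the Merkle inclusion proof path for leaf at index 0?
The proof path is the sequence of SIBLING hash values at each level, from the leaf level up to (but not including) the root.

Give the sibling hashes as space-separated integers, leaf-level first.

L0 (leaves): [39, 54, 83, 33, 60, 9, 99, 85, 53, 81], target index=0
L1: h(39,54)=(39*31+54)%997=266 [pair 0] h(83,33)=(83*31+33)%997=612 [pair 1] h(60,9)=(60*31+9)%997=872 [pair 2] h(99,85)=(99*31+85)%997=163 [pair 3] h(53,81)=(53*31+81)%997=727 [pair 4] -> [266, 612, 872, 163, 727]
  Sibling for proof at L0: 54
L2: h(266,612)=(266*31+612)%997=882 [pair 0] h(872,163)=(872*31+163)%997=276 [pair 1] h(727,727)=(727*31+727)%997=333 [pair 2] -> [882, 276, 333]
  Sibling for proof at L1: 612
L3: h(882,276)=(882*31+276)%997=699 [pair 0] h(333,333)=(333*31+333)%997=686 [pair 1] -> [699, 686]
  Sibling for proof at L2: 276
L4: h(699,686)=(699*31+686)%997=421 [pair 0] -> [421]
  Sibling for proof at L3: 686
Root: 421
Proof path (sibling hashes from leaf to root): [54, 612, 276, 686]

Answer: 54 612 276 686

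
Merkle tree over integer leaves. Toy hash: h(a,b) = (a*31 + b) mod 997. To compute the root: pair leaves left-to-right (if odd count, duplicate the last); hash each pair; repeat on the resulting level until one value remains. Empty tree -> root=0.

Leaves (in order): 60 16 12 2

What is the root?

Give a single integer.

Answer: 704

Derivation:
L0: [60, 16, 12, 2]
L1: h(60,16)=(60*31+16)%997=879 h(12,2)=(12*31+2)%997=374 -> [879, 374]
L2: h(879,374)=(879*31+374)%997=704 -> [704]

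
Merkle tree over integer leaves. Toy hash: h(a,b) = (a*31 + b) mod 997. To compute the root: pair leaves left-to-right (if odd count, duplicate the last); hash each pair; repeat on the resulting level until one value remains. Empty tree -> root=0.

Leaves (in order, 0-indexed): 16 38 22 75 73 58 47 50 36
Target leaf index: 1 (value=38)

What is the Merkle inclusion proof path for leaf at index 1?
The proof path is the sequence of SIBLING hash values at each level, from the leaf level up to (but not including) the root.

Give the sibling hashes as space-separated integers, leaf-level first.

Answer: 16 757 677 197

Derivation:
L0 (leaves): [16, 38, 22, 75, 73, 58, 47, 50, 36], target index=1
L1: h(16,38)=(16*31+38)%997=534 [pair 0] h(22,75)=(22*31+75)%997=757 [pair 1] h(73,58)=(73*31+58)%997=327 [pair 2] h(47,50)=(47*31+50)%997=510 [pair 3] h(36,36)=(36*31+36)%997=155 [pair 4] -> [534, 757, 327, 510, 155]
  Sibling for proof at L0: 16
L2: h(534,757)=(534*31+757)%997=362 [pair 0] h(327,510)=(327*31+510)%997=677 [pair 1] h(155,155)=(155*31+155)%997=972 [pair 2] -> [362, 677, 972]
  Sibling for proof at L1: 757
L3: h(362,677)=(362*31+677)%997=932 [pair 0] h(972,972)=(972*31+972)%997=197 [pair 1] -> [932, 197]
  Sibling for proof at L2: 677
L4: h(932,197)=(932*31+197)%997=176 [pair 0] -> [176]
  Sibling for proof at L3: 197
Root: 176
Proof path (sibling hashes from leaf to root): [16, 757, 677, 197]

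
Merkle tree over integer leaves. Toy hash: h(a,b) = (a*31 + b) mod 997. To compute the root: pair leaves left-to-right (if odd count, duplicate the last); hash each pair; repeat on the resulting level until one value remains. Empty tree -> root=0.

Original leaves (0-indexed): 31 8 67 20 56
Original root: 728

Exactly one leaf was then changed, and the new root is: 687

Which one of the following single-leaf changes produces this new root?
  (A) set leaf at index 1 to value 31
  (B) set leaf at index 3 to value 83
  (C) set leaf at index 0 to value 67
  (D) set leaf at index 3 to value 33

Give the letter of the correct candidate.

Original leaves: [31, 8, 67, 20, 56]
Target new root: 687
Try each candidate change and compute the resulting root:
Candidate A: set leaf[1] = 31 -> leaves = [31, 31, 67, 20, 56]
  L0: [31, 31, 67, 20, 56]
  L1: h(31,31)=(31*31+31)%997=992 h(67,20)=(67*31+20)%997=103 h(56,56)=(56*31+56)%997=795 -> [992, 103, 795]
  L2: h(992,103)=(992*31+103)%997=945 h(795,795)=(795*31+795)%997=515 -> [945, 515]
  L3: h(945,515)=(945*31+515)%997=897 -> [897]
  root = 897 != target 687
Candidate B: set leaf[3] = 83 -> leaves = [31, 8, 67, 83, 56]
  L0: [31, 8, 67, 83, 56]
  L1: h(31,8)=(31*31+8)%997=969 h(67,83)=(67*31+83)%997=166 h(56,56)=(56*31+56)%997=795 -> [969, 166, 795]
  L2: h(969,166)=(969*31+166)%997=295 h(795,795)=(795*31+795)%997=515 -> [295, 515]
  L3: h(295,515)=(295*31+515)%997=687 -> [687]
  root = 687 == target 687  ** MATCH **
Candidate C: set leaf[0] = 67 -> leaves = [67, 8, 67, 20, 56]
  L0: [67, 8, 67, 20, 56]
  L1: h(67,8)=(67*31+8)%997=91 h(67,20)=(67*31+20)%997=103 h(56,56)=(56*31+56)%997=795 -> [91, 103, 795]
  L2: h(91,103)=(91*31+103)%997=930 h(795,795)=(795*31+795)%997=515 -> [930, 515]
  L3: h(930,515)=(930*31+515)%997=432 -> [432]
  root = 432 != target 687
Candidate D: set leaf[3] = 33 -> leaves = [31, 8, 67, 33, 56]
  L0: [31, 8, 67, 33, 56]
  L1: h(31,8)=(31*31+8)%997=969 h(67,33)=(67*31+33)%997=116 h(56,56)=(56*31+56)%997=795 -> [969, 116, 795]
  L2: h(969,116)=(969*31+116)%997=245 h(795,795)=(795*31+795)%997=515 -> [245, 515]
  L3: h(245,515)=(245*31+515)%997=134 -> [134]
  root = 134 != target 687
Candidate B produces the target root.

Answer: B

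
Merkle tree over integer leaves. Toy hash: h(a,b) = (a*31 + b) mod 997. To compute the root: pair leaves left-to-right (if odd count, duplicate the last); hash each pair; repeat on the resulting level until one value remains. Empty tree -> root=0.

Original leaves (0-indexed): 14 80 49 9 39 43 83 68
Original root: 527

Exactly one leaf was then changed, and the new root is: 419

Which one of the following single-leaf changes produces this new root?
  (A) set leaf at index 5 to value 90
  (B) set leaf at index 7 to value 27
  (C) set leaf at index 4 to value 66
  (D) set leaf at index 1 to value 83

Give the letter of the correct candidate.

Answer: D

Derivation:
Original leaves: [14, 80, 49, 9, 39, 43, 83, 68]
Target new root: 419
Try each candidate change and compute the resulting root:
Candidate A: set leaf[5] = 90 -> leaves = [14, 80, 49, 9, 39, 90, 83, 68]
  L0: [14, 80, 49, 9, 39, 90, 83, 68]
  L1: h(14,80)=(14*31+80)%997=514 h(49,9)=(49*31+9)%997=531 h(39,90)=(39*31+90)%997=302 h(83,68)=(83*31+68)%997=647 -> [514, 531, 302, 647]
  L2: h(514,531)=(514*31+531)%997=513 h(302,647)=(302*31+647)%997=39 -> [513, 39]
  L3: h(513,39)=(513*31+39)%997=987 -> [987]
  root = 987 != target 419
Candidate B: set leaf[7] = 27 -> leaves = [14, 80, 49, 9, 39, 43, 83, 27]
  L0: [14, 80, 49, 9, 39, 43, 83, 27]
  L1: h(14,80)=(14*31+80)%997=514 h(49,9)=(49*31+9)%997=531 h(39,43)=(39*31+43)%997=255 h(83,27)=(83*31+27)%997=606 -> [514, 531, 255, 606]
  L2: h(514,531)=(514*31+531)%997=513 h(255,606)=(255*31+606)%997=535 -> [513, 535]
  L3: h(513,535)=(513*31+535)%997=486 -> [486]
  root = 486 != target 419
Candidate C: set leaf[4] = 66 -> leaves = [14, 80, 49, 9, 66, 43, 83, 68]
  L0: [14, 80, 49, 9, 66, 43, 83, 68]
  L1: h(14,80)=(14*31+80)%997=514 h(49,9)=(49*31+9)%997=531 h(66,43)=(66*31+43)%997=95 h(83,68)=(83*31+68)%997=647 -> [514, 531, 95, 647]
  L2: h(514,531)=(514*31+531)%997=513 h(95,647)=(95*31+647)%997=601 -> [513, 601]
  L3: h(513,601)=(513*31+601)%997=552 -> [552]
  root = 552 != target 419
Candidate D: set leaf[1] = 83 -> leaves = [14, 83, 49, 9, 39, 43, 83, 68]
  L0: [14, 83, 49, 9, 39, 43, 83, 68]
  L1: h(14,83)=(14*31+83)%997=517 h(49,9)=(49*31+9)%997=531 h(39,43)=(39*31+43)%997=255 h(83,68)=(83*31+68)%997=647 -> [517, 531, 255, 647]
  L2: h(517,531)=(517*31+531)%997=606 h(255,647)=(255*31+647)%997=576 -> [606, 576]
  L3: h(606,576)=(606*31+576)%997=419 -> [419]
  root = 419 == target 419  ** MATCH **
Candidate D produces the target root.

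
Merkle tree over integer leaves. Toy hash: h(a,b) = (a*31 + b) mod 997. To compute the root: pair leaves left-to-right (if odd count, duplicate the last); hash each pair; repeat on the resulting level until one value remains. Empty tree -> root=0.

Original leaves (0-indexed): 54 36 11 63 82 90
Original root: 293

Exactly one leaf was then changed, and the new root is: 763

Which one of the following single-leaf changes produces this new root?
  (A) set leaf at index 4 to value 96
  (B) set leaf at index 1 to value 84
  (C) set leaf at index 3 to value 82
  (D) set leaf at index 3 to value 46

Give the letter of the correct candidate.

Original leaves: [54, 36, 11, 63, 82, 90]
Target new root: 763
Try each candidate change and compute the resulting root:
Candidate A: set leaf[4] = 96 -> leaves = [54, 36, 11, 63, 96, 90]
  L0: [54, 36, 11, 63, 96, 90]
  L1: h(54,36)=(54*31+36)%997=713 h(11,63)=(11*31+63)%997=404 h(96,90)=(96*31+90)%997=75 -> [713, 404, 75]
  L2: h(713,404)=(713*31+404)%997=573 h(75,75)=(75*31+75)%997=406 -> [573, 406]
  L3: h(573,406)=(573*31+406)%997=223 -> [223]
  root = 223 != target 763
Candidate B: set leaf[1] = 84 -> leaves = [54, 84, 11, 63, 82, 90]
  L0: [54, 84, 11, 63, 82, 90]
  L1: h(54,84)=(54*31+84)%997=761 h(11,63)=(11*31+63)%997=404 h(82,90)=(82*31+90)%997=638 -> [761, 404, 638]
  L2: h(761,404)=(761*31+404)%997=67 h(638,638)=(638*31+638)%997=476 -> [67, 476]
  L3: h(67,476)=(67*31+476)%997=559 -> [559]
  root = 559 != target 763
Candidate C: set leaf[3] = 82 -> leaves = [54, 36, 11, 82, 82, 90]
  L0: [54, 36, 11, 82, 82, 90]
  L1: h(54,36)=(54*31+36)%997=713 h(11,82)=(11*31+82)%997=423 h(82,90)=(82*31+90)%997=638 -> [713, 423, 638]
  L2: h(713,423)=(713*31+423)%997=592 h(638,638)=(638*31+638)%997=476 -> [592, 476]
  L3: h(592,476)=(592*31+476)%997=882 -> [882]
  root = 882 != target 763
Candidate D: set leaf[3] = 46 -> leaves = [54, 36, 11, 46, 82, 90]
  L0: [54, 36, 11, 46, 82, 90]
  L1: h(54,36)=(54*31+36)%997=713 h(11,46)=(11*31+46)%997=387 h(82,90)=(82*31+90)%997=638 -> [713, 387, 638]
  L2: h(713,387)=(713*31+387)%997=556 h(638,638)=(638*31+638)%997=476 -> [556, 476]
  L3: h(556,476)=(556*31+476)%997=763 -> [763]
  root = 763 == target 763  ** MATCH **
Candidate D produces the target root.

Answer: D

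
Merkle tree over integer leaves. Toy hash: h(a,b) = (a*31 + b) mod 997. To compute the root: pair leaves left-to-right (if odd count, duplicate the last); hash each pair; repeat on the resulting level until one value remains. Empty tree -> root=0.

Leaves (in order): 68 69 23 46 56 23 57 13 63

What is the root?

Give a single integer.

L0: [68, 69, 23, 46, 56, 23, 57, 13, 63]
L1: h(68,69)=(68*31+69)%997=183 h(23,46)=(23*31+46)%997=759 h(56,23)=(56*31+23)%997=762 h(57,13)=(57*31+13)%997=783 h(63,63)=(63*31+63)%997=22 -> [183, 759, 762, 783, 22]
L2: h(183,759)=(183*31+759)%997=450 h(762,783)=(762*31+783)%997=477 h(22,22)=(22*31+22)%997=704 -> [450, 477, 704]
L3: h(450,477)=(450*31+477)%997=469 h(704,704)=(704*31+704)%997=594 -> [469, 594]
L4: h(469,594)=(469*31+594)%997=178 -> [178]

Answer: 178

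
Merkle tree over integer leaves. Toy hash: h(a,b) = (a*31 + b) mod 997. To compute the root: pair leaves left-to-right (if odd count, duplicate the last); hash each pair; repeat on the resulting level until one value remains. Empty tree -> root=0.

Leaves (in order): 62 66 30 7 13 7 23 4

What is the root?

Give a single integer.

L0: [62, 66, 30, 7, 13, 7, 23, 4]
L1: h(62,66)=(62*31+66)%997=991 h(30,7)=(30*31+7)%997=937 h(13,7)=(13*31+7)%997=410 h(23,4)=(23*31+4)%997=717 -> [991, 937, 410, 717]
L2: h(991,937)=(991*31+937)%997=751 h(410,717)=(410*31+717)%997=466 -> [751, 466]
L3: h(751,466)=(751*31+466)%997=816 -> [816]

Answer: 816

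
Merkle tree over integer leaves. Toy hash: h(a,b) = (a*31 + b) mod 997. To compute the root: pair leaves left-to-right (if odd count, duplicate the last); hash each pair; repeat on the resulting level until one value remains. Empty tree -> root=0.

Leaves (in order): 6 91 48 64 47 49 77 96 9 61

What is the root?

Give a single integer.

Answer: 928

Derivation:
L0: [6, 91, 48, 64, 47, 49, 77, 96, 9, 61]
L1: h(6,91)=(6*31+91)%997=277 h(48,64)=(48*31+64)%997=555 h(47,49)=(47*31+49)%997=509 h(77,96)=(77*31+96)%997=489 h(9,61)=(9*31+61)%997=340 -> [277, 555, 509, 489, 340]
L2: h(277,555)=(277*31+555)%997=169 h(509,489)=(509*31+489)%997=316 h(340,340)=(340*31+340)%997=910 -> [169, 316, 910]
L3: h(169,316)=(169*31+316)%997=570 h(910,910)=(910*31+910)%997=207 -> [570, 207]
L4: h(570,207)=(570*31+207)%997=928 -> [928]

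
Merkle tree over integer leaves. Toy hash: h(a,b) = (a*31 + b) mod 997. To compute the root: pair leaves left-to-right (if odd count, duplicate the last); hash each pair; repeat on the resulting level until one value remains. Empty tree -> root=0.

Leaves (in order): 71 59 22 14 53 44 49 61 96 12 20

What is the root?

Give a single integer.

Answer: 886

Derivation:
L0: [71, 59, 22, 14, 53, 44, 49, 61, 96, 12, 20]
L1: h(71,59)=(71*31+59)%997=266 h(22,14)=(22*31+14)%997=696 h(53,44)=(53*31+44)%997=690 h(49,61)=(49*31+61)%997=583 h(96,12)=(96*31+12)%997=994 h(20,20)=(20*31+20)%997=640 -> [266, 696, 690, 583, 994, 640]
L2: h(266,696)=(266*31+696)%997=966 h(690,583)=(690*31+583)%997=39 h(994,640)=(994*31+640)%997=547 -> [966, 39, 547]
L3: h(966,39)=(966*31+39)%997=75 h(547,547)=(547*31+547)%997=555 -> [75, 555]
L4: h(75,555)=(75*31+555)%997=886 -> [886]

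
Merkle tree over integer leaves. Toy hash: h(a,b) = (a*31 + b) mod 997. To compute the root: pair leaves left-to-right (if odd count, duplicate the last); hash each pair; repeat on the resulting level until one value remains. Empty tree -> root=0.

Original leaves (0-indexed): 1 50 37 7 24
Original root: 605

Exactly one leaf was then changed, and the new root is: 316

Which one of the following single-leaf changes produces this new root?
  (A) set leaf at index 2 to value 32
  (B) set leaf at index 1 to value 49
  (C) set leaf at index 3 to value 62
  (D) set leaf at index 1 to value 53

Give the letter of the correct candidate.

Answer: C

Derivation:
Original leaves: [1, 50, 37, 7, 24]
Target new root: 316
Try each candidate change and compute the resulting root:
Candidate A: set leaf[2] = 32 -> leaves = [1, 50, 32, 7, 24]
  L0: [1, 50, 32, 7, 24]
  L1: h(1,50)=(1*31+50)%997=81 h(32,7)=(32*31+7)%997=2 h(24,24)=(24*31+24)%997=768 -> [81, 2, 768]
  L2: h(81,2)=(81*31+2)%997=519 h(768,768)=(768*31+768)%997=648 -> [519, 648]
  L3: h(519,648)=(519*31+648)%997=785 -> [785]
  root = 785 != target 316
Candidate B: set leaf[1] = 49 -> leaves = [1, 49, 37, 7, 24]
  L0: [1, 49, 37, 7, 24]
  L1: h(1,49)=(1*31+49)%997=80 h(37,7)=(37*31+7)%997=157 h(24,24)=(24*31+24)%997=768 -> [80, 157, 768]
  L2: h(80,157)=(80*31+157)%997=643 h(768,768)=(768*31+768)%997=648 -> [643, 648]
  L3: h(643,648)=(643*31+648)%997=641 -> [641]
  root = 641 != target 316
Candidate C: set leaf[3] = 62 -> leaves = [1, 50, 37, 62, 24]
  L0: [1, 50, 37, 62, 24]
  L1: h(1,50)=(1*31+50)%997=81 h(37,62)=(37*31+62)%997=212 h(24,24)=(24*31+24)%997=768 -> [81, 212, 768]
  L2: h(81,212)=(81*31+212)%997=729 h(768,768)=(768*31+768)%997=648 -> [729, 648]
  L3: h(729,648)=(729*31+648)%997=316 -> [316]
  root = 316 == target 316  ** MATCH **
Candidate D: set leaf[1] = 53 -> leaves = [1, 53, 37, 7, 24]
  L0: [1, 53, 37, 7, 24]
  L1: h(1,53)=(1*31+53)%997=84 h(37,7)=(37*31+7)%997=157 h(24,24)=(24*31+24)%997=768 -> [84, 157, 768]
  L2: h(84,157)=(84*31+157)%997=767 h(768,768)=(768*31+768)%997=648 -> [767, 648]
  L3: h(767,648)=(767*31+648)%997=497 -> [497]
  root = 497 != target 316
Candidate C produces the target root.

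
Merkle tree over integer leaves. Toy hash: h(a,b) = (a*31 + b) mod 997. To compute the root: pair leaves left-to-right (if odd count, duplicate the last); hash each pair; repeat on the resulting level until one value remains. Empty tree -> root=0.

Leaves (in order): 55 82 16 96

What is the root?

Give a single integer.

L0: [55, 82, 16, 96]
L1: h(55,82)=(55*31+82)%997=790 h(16,96)=(16*31+96)%997=592 -> [790, 592]
L2: h(790,592)=(790*31+592)%997=157 -> [157]

Answer: 157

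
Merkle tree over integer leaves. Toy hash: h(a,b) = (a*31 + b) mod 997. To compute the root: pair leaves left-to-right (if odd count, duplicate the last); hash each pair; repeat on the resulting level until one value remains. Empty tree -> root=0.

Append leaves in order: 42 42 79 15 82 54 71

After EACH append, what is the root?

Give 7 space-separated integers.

Answer: 42 347 324 260 304 405 81

Derivation:
After append 42 (leaves=[42]):
  L0: [42]
  root=42
After append 42 (leaves=[42, 42]):
  L0: [42, 42]
  L1: h(42,42)=(42*31+42)%997=347 -> [347]
  root=347
After append 79 (leaves=[42, 42, 79]):
  L0: [42, 42, 79]
  L1: h(42,42)=(42*31+42)%997=347 h(79,79)=(79*31+79)%997=534 -> [347, 534]
  L2: h(347,534)=(347*31+534)%997=324 -> [324]
  root=324
After append 15 (leaves=[42, 42, 79, 15]):
  L0: [42, 42, 79, 15]
  L1: h(42,42)=(42*31+42)%997=347 h(79,15)=(79*31+15)%997=470 -> [347, 470]
  L2: h(347,470)=(347*31+470)%997=260 -> [260]
  root=260
After append 82 (leaves=[42, 42, 79, 15, 82]):
  L0: [42, 42, 79, 15, 82]
  L1: h(42,42)=(42*31+42)%997=347 h(79,15)=(79*31+15)%997=470 h(82,82)=(82*31+82)%997=630 -> [347, 470, 630]
  L2: h(347,470)=(347*31+470)%997=260 h(630,630)=(630*31+630)%997=220 -> [260, 220]
  L3: h(260,220)=(260*31+220)%997=304 -> [304]
  root=304
After append 54 (leaves=[42, 42, 79, 15, 82, 54]):
  L0: [42, 42, 79, 15, 82, 54]
  L1: h(42,42)=(42*31+42)%997=347 h(79,15)=(79*31+15)%997=470 h(82,54)=(82*31+54)%997=602 -> [347, 470, 602]
  L2: h(347,470)=(347*31+470)%997=260 h(602,602)=(602*31+602)%997=321 -> [260, 321]
  L3: h(260,321)=(260*31+321)%997=405 -> [405]
  root=405
After append 71 (leaves=[42, 42, 79, 15, 82, 54, 71]):
  L0: [42, 42, 79, 15, 82, 54, 71]
  L1: h(42,42)=(42*31+42)%997=347 h(79,15)=(79*31+15)%997=470 h(82,54)=(82*31+54)%997=602 h(71,71)=(71*31+71)%997=278 -> [347, 470, 602, 278]
  L2: h(347,470)=(347*31+470)%997=260 h(602,278)=(602*31+278)%997=994 -> [260, 994]
  L3: h(260,994)=(260*31+994)%997=81 -> [81]
  root=81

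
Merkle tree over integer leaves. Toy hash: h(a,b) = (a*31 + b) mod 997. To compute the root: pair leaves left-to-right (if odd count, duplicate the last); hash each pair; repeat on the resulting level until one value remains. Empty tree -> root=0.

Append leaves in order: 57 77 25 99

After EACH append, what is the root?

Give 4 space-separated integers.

Answer: 57 847 138 212

Derivation:
After append 57 (leaves=[57]):
  L0: [57]
  root=57
After append 77 (leaves=[57, 77]):
  L0: [57, 77]
  L1: h(57,77)=(57*31+77)%997=847 -> [847]
  root=847
After append 25 (leaves=[57, 77, 25]):
  L0: [57, 77, 25]
  L1: h(57,77)=(57*31+77)%997=847 h(25,25)=(25*31+25)%997=800 -> [847, 800]
  L2: h(847,800)=(847*31+800)%997=138 -> [138]
  root=138
After append 99 (leaves=[57, 77, 25, 99]):
  L0: [57, 77, 25, 99]
  L1: h(57,77)=(57*31+77)%997=847 h(25,99)=(25*31+99)%997=874 -> [847, 874]
  L2: h(847,874)=(847*31+874)%997=212 -> [212]
  root=212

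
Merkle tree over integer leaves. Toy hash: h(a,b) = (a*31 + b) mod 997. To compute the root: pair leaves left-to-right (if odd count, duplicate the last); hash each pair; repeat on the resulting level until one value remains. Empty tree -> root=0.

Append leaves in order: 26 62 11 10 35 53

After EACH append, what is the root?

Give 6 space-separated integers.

Answer: 26 868 341 340 518 97

Derivation:
After append 26 (leaves=[26]):
  L0: [26]
  root=26
After append 62 (leaves=[26, 62]):
  L0: [26, 62]
  L1: h(26,62)=(26*31+62)%997=868 -> [868]
  root=868
After append 11 (leaves=[26, 62, 11]):
  L0: [26, 62, 11]
  L1: h(26,62)=(26*31+62)%997=868 h(11,11)=(11*31+11)%997=352 -> [868, 352]
  L2: h(868,352)=(868*31+352)%997=341 -> [341]
  root=341
After append 10 (leaves=[26, 62, 11, 10]):
  L0: [26, 62, 11, 10]
  L1: h(26,62)=(26*31+62)%997=868 h(11,10)=(11*31+10)%997=351 -> [868, 351]
  L2: h(868,351)=(868*31+351)%997=340 -> [340]
  root=340
After append 35 (leaves=[26, 62, 11, 10, 35]):
  L0: [26, 62, 11, 10, 35]
  L1: h(26,62)=(26*31+62)%997=868 h(11,10)=(11*31+10)%997=351 h(35,35)=(35*31+35)%997=123 -> [868, 351, 123]
  L2: h(868,351)=(868*31+351)%997=340 h(123,123)=(123*31+123)%997=945 -> [340, 945]
  L3: h(340,945)=(340*31+945)%997=518 -> [518]
  root=518
After append 53 (leaves=[26, 62, 11, 10, 35, 53]):
  L0: [26, 62, 11, 10, 35, 53]
  L1: h(26,62)=(26*31+62)%997=868 h(11,10)=(11*31+10)%997=351 h(35,53)=(35*31+53)%997=141 -> [868, 351, 141]
  L2: h(868,351)=(868*31+351)%997=340 h(141,141)=(141*31+141)%997=524 -> [340, 524]
  L3: h(340,524)=(340*31+524)%997=97 -> [97]
  root=97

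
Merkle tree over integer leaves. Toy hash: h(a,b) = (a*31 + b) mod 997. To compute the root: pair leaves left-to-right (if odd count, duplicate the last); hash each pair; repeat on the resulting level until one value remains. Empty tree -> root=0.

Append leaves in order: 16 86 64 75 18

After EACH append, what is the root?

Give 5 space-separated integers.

Answer: 16 582 150 161 492

Derivation:
After append 16 (leaves=[16]):
  L0: [16]
  root=16
After append 86 (leaves=[16, 86]):
  L0: [16, 86]
  L1: h(16,86)=(16*31+86)%997=582 -> [582]
  root=582
After append 64 (leaves=[16, 86, 64]):
  L0: [16, 86, 64]
  L1: h(16,86)=(16*31+86)%997=582 h(64,64)=(64*31+64)%997=54 -> [582, 54]
  L2: h(582,54)=(582*31+54)%997=150 -> [150]
  root=150
After append 75 (leaves=[16, 86, 64, 75]):
  L0: [16, 86, 64, 75]
  L1: h(16,86)=(16*31+86)%997=582 h(64,75)=(64*31+75)%997=65 -> [582, 65]
  L2: h(582,65)=(582*31+65)%997=161 -> [161]
  root=161
After append 18 (leaves=[16, 86, 64, 75, 18]):
  L0: [16, 86, 64, 75, 18]
  L1: h(16,86)=(16*31+86)%997=582 h(64,75)=(64*31+75)%997=65 h(18,18)=(18*31+18)%997=576 -> [582, 65, 576]
  L2: h(582,65)=(582*31+65)%997=161 h(576,576)=(576*31+576)%997=486 -> [161, 486]
  L3: h(161,486)=(161*31+486)%997=492 -> [492]
  root=492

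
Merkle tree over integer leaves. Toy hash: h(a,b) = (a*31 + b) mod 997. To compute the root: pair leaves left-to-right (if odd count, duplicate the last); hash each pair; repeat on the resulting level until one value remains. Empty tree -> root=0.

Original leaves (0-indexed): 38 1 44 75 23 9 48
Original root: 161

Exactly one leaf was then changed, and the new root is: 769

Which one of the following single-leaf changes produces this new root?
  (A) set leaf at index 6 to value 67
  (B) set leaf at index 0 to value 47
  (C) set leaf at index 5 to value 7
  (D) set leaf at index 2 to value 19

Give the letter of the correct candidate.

Original leaves: [38, 1, 44, 75, 23, 9, 48]
Target new root: 769
Try each candidate change and compute the resulting root:
Candidate A: set leaf[6] = 67 -> leaves = [38, 1, 44, 75, 23, 9, 67]
  L0: [38, 1, 44, 75, 23, 9, 67]
  L1: h(38,1)=(38*31+1)%997=182 h(44,75)=(44*31+75)%997=442 h(23,9)=(23*31+9)%997=722 h(67,67)=(67*31+67)%997=150 -> [182, 442, 722, 150]
  L2: h(182,442)=(182*31+442)%997=102 h(722,150)=(722*31+150)%997=598 -> [102, 598]
  L3: h(102,598)=(102*31+598)%997=769 -> [769]
  root = 769 == target 769  ** MATCH **
Candidate B: set leaf[0] = 47 -> leaves = [47, 1, 44, 75, 23, 9, 48]
  L0: [47, 1, 44, 75, 23, 9, 48]
  L1: h(47,1)=(47*31+1)%997=461 h(44,75)=(44*31+75)%997=442 h(23,9)=(23*31+9)%997=722 h(48,48)=(48*31+48)%997=539 -> [461, 442, 722, 539]
  L2: h(461,442)=(461*31+442)%997=775 h(722,539)=(722*31+539)%997=987 -> [775, 987]
  L3: h(775,987)=(775*31+987)%997=87 -> [87]
  root = 87 != target 769
Candidate C: set leaf[5] = 7 -> leaves = [38, 1, 44, 75, 23, 7, 48]
  L0: [38, 1, 44, 75, 23, 7, 48]
  L1: h(38,1)=(38*31+1)%997=182 h(44,75)=(44*31+75)%997=442 h(23,7)=(23*31+7)%997=720 h(48,48)=(48*31+48)%997=539 -> [182, 442, 720, 539]
  L2: h(182,442)=(182*31+442)%997=102 h(720,539)=(720*31+539)%997=925 -> [102, 925]
  L3: h(102,925)=(102*31+925)%997=99 -> [99]
  root = 99 != target 769
Candidate D: set leaf[2] = 19 -> leaves = [38, 1, 19, 75, 23, 9, 48]
  L0: [38, 1, 19, 75, 23, 9, 48]
  L1: h(38,1)=(38*31+1)%997=182 h(19,75)=(19*31+75)%997=664 h(23,9)=(23*31+9)%997=722 h(48,48)=(48*31+48)%997=539 -> [182, 664, 722, 539]
  L2: h(182,664)=(182*31+664)%997=324 h(722,539)=(722*31+539)%997=987 -> [324, 987]
  L3: h(324,987)=(324*31+987)%997=64 -> [64]
  root = 64 != target 769
Candidate A produces the target root.

Answer: A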